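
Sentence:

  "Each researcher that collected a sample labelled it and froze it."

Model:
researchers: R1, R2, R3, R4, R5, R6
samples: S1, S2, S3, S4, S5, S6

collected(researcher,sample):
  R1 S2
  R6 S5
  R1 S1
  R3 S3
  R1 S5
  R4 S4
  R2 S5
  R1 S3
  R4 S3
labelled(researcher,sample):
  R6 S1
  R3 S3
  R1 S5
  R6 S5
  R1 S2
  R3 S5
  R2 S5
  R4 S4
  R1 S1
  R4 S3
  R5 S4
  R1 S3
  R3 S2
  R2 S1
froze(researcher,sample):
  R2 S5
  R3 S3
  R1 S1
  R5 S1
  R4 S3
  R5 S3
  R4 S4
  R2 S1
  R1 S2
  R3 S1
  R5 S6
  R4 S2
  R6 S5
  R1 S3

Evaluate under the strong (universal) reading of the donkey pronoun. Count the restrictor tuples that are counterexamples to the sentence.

1

"it" takes "a sample" as antecedent — a donkey pronoun bound across the clause boundary.
Strong reading: for every (r,s) with collected(r,s), labelled(r,s) ∧ froze(r,s).
Restrictor pairs: (R1,S1) ✓  (R1,S2) ✓  (R1,S3) ✓  (R1,S5) ✗  (R2,S5) ✓  (R3,S3) ✓  (R4,S3) ✓  (R4,S4) ✓  (R6,S5) ✓
Counterexamples (restrictor pairs failing the scope): 1.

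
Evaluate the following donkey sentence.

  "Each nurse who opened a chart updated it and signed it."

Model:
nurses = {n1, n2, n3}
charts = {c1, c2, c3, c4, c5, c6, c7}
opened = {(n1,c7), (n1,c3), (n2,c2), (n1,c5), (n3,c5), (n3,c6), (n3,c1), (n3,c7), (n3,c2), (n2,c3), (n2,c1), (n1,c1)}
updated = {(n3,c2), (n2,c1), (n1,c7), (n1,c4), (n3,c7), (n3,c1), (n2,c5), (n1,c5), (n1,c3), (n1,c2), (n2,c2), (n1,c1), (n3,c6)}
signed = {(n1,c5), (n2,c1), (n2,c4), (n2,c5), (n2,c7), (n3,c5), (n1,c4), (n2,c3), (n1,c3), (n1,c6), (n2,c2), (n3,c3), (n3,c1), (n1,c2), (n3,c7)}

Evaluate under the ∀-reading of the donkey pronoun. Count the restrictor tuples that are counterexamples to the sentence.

6

"it" takes "a chart" as antecedent — a donkey pronoun bound across the clause boundary.
Strong reading: for every (n,c) with opened(n,c), updated(n,c) ∧ signed(n,c).
Restrictor pairs: (n1,c1) ✗  (n1,c3) ✓  (n1,c5) ✓  (n1,c7) ✗  (n2,c1) ✓  (n2,c2) ✓  (n2,c3) ✗  (n3,c1) ✓  (n3,c2) ✗  (n3,c5) ✗  (n3,c6) ✗  (n3,c7) ✓
Counterexamples (restrictor pairs failing the scope): 6.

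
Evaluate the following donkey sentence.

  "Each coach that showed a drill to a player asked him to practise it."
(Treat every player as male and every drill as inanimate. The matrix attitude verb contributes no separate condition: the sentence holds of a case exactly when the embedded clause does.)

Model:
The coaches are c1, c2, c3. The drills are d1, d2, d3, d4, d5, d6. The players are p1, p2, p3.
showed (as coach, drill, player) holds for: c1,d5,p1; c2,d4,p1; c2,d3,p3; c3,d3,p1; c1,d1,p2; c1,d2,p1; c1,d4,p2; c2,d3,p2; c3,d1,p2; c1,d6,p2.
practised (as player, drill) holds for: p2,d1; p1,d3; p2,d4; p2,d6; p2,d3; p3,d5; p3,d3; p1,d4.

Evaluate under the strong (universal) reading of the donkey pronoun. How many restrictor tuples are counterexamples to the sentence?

"him" takes "a player" as antecedent and "it" takes "a drill"; both are donkey pronouns co-varying with the restrictor.
Strong reading: for every (c,d,p) with showed(c,d,p), practised(p,d).
Restrictor triples: (c1,d1,p2)→practised(p2,d1) ✓  (c1,d2,p1)→practised(p1,d2) ✗  (c1,d4,p2)→practised(p2,d4) ✓  (c1,d5,p1)→practised(p1,d5) ✗  (c1,d6,p2)→practised(p2,d6) ✓  (c2,d3,p2)→practised(p2,d3) ✓  (c2,d3,p3)→practised(p3,d3) ✓  (c2,d4,p1)→practised(p1,d4) ✓  (c3,d1,p2)→practised(p2,d1) ✓  (c3,d3,p1)→practised(p1,d3) ✓
Counterexamples (restrictor triples failing the scope): 2.

2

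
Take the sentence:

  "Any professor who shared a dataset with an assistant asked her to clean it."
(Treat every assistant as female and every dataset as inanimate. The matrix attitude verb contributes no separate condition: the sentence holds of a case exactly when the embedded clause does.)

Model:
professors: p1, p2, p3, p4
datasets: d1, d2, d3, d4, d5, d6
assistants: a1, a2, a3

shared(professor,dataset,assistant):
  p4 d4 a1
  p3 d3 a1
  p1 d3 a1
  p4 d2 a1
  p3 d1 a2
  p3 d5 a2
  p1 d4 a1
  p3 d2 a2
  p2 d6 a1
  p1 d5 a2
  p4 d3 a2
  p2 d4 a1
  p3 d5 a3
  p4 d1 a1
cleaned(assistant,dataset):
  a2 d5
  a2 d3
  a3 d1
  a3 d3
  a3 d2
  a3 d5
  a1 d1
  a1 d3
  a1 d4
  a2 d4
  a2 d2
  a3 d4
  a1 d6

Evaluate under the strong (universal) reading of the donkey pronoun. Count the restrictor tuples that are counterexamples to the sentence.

"her" takes "an assistant" as antecedent and "it" takes "a dataset"; both are donkey pronouns co-varying with the restrictor.
Strong reading: for every (p,d,a) with shared(p,d,a), cleaned(a,d).
Restrictor triples: (p1,d3,a1)→cleaned(a1,d3) ✓  (p1,d4,a1)→cleaned(a1,d4) ✓  (p1,d5,a2)→cleaned(a2,d5) ✓  (p2,d4,a1)→cleaned(a1,d4) ✓  (p2,d6,a1)→cleaned(a1,d6) ✓  (p3,d1,a2)→cleaned(a2,d1) ✗  (p3,d2,a2)→cleaned(a2,d2) ✓  (p3,d3,a1)→cleaned(a1,d3) ✓  (p3,d5,a2)→cleaned(a2,d5) ✓  (p3,d5,a3)→cleaned(a3,d5) ✓  (p4,d1,a1)→cleaned(a1,d1) ✓  (p4,d2,a1)→cleaned(a1,d2) ✗  (p4,d3,a2)→cleaned(a2,d3) ✓  (p4,d4,a1)→cleaned(a1,d4) ✓
Counterexamples (restrictor triples failing the scope): 2.

2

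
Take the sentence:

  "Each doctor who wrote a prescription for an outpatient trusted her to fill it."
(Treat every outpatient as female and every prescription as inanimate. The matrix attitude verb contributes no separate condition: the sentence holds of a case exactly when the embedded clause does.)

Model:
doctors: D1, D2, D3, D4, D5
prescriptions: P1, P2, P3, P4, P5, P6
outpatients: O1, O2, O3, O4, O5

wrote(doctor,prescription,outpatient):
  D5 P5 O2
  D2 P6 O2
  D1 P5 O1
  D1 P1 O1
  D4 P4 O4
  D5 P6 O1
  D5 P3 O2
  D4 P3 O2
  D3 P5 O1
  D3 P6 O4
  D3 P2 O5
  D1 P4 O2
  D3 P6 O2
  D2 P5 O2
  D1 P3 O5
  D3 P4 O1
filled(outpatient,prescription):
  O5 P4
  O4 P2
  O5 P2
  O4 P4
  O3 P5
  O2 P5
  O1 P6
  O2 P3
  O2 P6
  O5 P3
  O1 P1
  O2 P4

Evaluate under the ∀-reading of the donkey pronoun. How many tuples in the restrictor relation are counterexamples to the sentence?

4

"her" takes "an outpatient" as antecedent and "it" takes "a prescription"; both are donkey pronouns co-varying with the restrictor.
Strong reading: for every (d,p,o) with wrote(d,p,o), filled(o,p).
Restrictor triples: (D1,P1,O1)→filled(O1,P1) ✓  (D1,P3,O5)→filled(O5,P3) ✓  (D1,P4,O2)→filled(O2,P4) ✓  (D1,P5,O1)→filled(O1,P5) ✗  (D2,P5,O2)→filled(O2,P5) ✓  (D2,P6,O2)→filled(O2,P6) ✓  (D3,P2,O5)→filled(O5,P2) ✓  (D3,P4,O1)→filled(O1,P4) ✗  (D3,P5,O1)→filled(O1,P5) ✗  (D3,P6,O2)→filled(O2,P6) ✓  (D3,P6,O4)→filled(O4,P6) ✗  (D4,P3,O2)→filled(O2,P3) ✓  (D4,P4,O4)→filled(O4,P4) ✓  (D5,P3,O2)→filled(O2,P3) ✓  (D5,P5,O2)→filled(O2,P5) ✓  (D5,P6,O1)→filled(O1,P6) ✓
Counterexamples (restrictor triples failing the scope): 4.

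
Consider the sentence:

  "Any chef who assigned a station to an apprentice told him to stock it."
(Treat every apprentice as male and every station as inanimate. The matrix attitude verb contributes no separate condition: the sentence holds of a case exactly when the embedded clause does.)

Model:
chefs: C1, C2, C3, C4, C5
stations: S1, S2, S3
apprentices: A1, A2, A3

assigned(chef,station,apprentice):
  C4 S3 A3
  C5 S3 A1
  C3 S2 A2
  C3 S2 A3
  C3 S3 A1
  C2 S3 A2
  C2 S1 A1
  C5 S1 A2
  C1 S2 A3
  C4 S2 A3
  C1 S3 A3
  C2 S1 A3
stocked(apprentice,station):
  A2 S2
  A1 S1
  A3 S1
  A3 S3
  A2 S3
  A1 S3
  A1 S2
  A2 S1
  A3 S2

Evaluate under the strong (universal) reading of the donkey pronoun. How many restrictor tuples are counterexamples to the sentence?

0

"him" takes "an apprentice" as antecedent and "it" takes "a station"; both are donkey pronouns co-varying with the restrictor.
Strong reading: for every (c,s,a) with assigned(c,s,a), stocked(a,s).
Restrictor triples: (C1,S2,A3)→stocked(A3,S2) ✓  (C1,S3,A3)→stocked(A3,S3) ✓  (C2,S1,A1)→stocked(A1,S1) ✓  (C2,S1,A3)→stocked(A3,S1) ✓  (C2,S3,A2)→stocked(A2,S3) ✓  (C3,S2,A2)→stocked(A2,S2) ✓  (C3,S2,A3)→stocked(A3,S2) ✓  (C3,S3,A1)→stocked(A1,S3) ✓  (C4,S2,A3)→stocked(A3,S2) ✓  (C4,S3,A3)→stocked(A3,S3) ✓  (C5,S1,A2)→stocked(A2,S1) ✓  (C5,S3,A1)→stocked(A1,S3) ✓
Counterexamples (restrictor triples failing the scope): 0.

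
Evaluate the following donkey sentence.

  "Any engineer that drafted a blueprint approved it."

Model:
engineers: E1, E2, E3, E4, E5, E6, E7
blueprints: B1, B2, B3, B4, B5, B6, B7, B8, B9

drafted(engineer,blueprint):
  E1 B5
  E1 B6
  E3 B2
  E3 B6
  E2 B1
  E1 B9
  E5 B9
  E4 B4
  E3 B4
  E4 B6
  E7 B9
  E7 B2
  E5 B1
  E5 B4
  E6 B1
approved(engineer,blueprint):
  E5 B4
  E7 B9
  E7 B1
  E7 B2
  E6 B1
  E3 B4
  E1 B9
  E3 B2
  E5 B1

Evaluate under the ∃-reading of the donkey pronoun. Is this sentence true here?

False

"it" takes "a blueprint" as antecedent — a donkey pronoun bound across the clause boundary.
Weak reading: every engineer e with some drafted-blueprint has at least one drafted-blueprint b such that approved(e,b).
Per engineer: E1:✓  E2:✗  E3:✓  E4:✗  E5:✓  E6:✓  E7:✓
E2 has no witness among its drafted-blueprints.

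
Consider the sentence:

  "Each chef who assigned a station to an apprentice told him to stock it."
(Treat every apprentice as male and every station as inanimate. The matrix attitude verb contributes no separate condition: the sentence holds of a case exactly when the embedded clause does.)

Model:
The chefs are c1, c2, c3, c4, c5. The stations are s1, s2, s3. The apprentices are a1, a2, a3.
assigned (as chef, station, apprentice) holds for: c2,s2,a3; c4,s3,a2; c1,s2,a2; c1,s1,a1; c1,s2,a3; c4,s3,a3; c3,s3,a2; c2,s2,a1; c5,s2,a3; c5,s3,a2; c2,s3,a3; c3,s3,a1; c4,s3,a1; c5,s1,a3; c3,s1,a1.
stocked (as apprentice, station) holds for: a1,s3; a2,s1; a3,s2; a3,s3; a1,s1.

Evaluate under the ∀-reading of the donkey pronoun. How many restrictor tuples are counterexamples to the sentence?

"him" takes "an apprentice" as antecedent and "it" takes "a station"; both are donkey pronouns co-varying with the restrictor.
Strong reading: for every (c,s,a) with assigned(c,s,a), stocked(a,s).
Restrictor triples: (c1,s1,a1)→stocked(a1,s1) ✓  (c1,s2,a2)→stocked(a2,s2) ✗  (c1,s2,a3)→stocked(a3,s2) ✓  (c2,s2,a1)→stocked(a1,s2) ✗  (c2,s2,a3)→stocked(a3,s2) ✓  (c2,s3,a3)→stocked(a3,s3) ✓  (c3,s1,a1)→stocked(a1,s1) ✓  (c3,s3,a1)→stocked(a1,s3) ✓  (c3,s3,a2)→stocked(a2,s3) ✗  (c4,s3,a1)→stocked(a1,s3) ✓  (c4,s3,a2)→stocked(a2,s3) ✗  (c4,s3,a3)→stocked(a3,s3) ✓  (c5,s1,a3)→stocked(a3,s1) ✗  (c5,s2,a3)→stocked(a3,s2) ✓  (c5,s3,a2)→stocked(a2,s3) ✗
Counterexamples (restrictor triples failing the scope): 6.

6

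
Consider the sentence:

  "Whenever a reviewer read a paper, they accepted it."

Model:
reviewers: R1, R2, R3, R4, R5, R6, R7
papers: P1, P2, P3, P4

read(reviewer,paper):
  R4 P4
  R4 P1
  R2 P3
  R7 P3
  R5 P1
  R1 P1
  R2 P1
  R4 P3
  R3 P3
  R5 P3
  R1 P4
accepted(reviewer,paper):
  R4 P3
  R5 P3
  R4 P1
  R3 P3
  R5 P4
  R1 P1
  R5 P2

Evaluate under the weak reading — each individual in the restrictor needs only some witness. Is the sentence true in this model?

"it" takes "a paper" as antecedent — a donkey pronoun bound across the clause boundary.
Weak reading: every reviewer r with some read-paper has at least one read-paper p such that accepted(r,p).
Per reviewer: R1:✓  R2:✗  R3:✓  R4:✓  R5:✓  R7:✗
R2 has no witness among its read-papers.

False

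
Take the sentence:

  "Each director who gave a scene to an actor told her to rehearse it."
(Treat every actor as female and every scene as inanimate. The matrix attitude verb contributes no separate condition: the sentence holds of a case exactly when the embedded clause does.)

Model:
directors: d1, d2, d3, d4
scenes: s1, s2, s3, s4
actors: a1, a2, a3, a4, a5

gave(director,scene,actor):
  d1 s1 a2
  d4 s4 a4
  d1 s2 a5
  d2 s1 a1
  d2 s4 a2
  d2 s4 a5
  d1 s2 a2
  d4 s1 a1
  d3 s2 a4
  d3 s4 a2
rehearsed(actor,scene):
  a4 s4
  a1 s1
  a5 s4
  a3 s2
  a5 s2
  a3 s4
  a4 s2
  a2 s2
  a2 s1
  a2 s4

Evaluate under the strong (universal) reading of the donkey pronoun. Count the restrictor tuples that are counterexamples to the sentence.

"her" takes "an actor" as antecedent and "it" takes "a scene"; both are donkey pronouns co-varying with the restrictor.
Strong reading: for every (d,s,a) with gave(d,s,a), rehearsed(a,s).
Restrictor triples: (d1,s1,a2)→rehearsed(a2,s1) ✓  (d1,s2,a2)→rehearsed(a2,s2) ✓  (d1,s2,a5)→rehearsed(a5,s2) ✓  (d2,s1,a1)→rehearsed(a1,s1) ✓  (d2,s4,a2)→rehearsed(a2,s4) ✓  (d2,s4,a5)→rehearsed(a5,s4) ✓  (d3,s2,a4)→rehearsed(a4,s2) ✓  (d3,s4,a2)→rehearsed(a2,s4) ✓  (d4,s1,a1)→rehearsed(a1,s1) ✓  (d4,s4,a4)→rehearsed(a4,s4) ✓
Counterexamples (restrictor triples failing the scope): 0.

0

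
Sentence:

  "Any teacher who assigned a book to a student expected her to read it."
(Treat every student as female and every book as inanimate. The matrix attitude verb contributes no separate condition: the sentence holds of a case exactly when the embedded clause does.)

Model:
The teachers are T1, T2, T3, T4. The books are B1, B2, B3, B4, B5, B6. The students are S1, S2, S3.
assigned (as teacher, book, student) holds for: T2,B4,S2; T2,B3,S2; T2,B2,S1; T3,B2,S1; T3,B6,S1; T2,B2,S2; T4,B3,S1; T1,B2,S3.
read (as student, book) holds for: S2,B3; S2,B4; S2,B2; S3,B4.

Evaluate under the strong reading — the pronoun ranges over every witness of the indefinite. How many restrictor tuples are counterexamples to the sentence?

5

"her" takes "a student" as antecedent and "it" takes "a book"; both are donkey pronouns co-varying with the restrictor.
Strong reading: for every (t,b,s) with assigned(t,b,s), read(s,b).
Restrictor triples: (T1,B2,S3)→read(S3,B2) ✗  (T2,B2,S1)→read(S1,B2) ✗  (T2,B2,S2)→read(S2,B2) ✓  (T2,B3,S2)→read(S2,B3) ✓  (T2,B4,S2)→read(S2,B4) ✓  (T3,B2,S1)→read(S1,B2) ✗  (T3,B6,S1)→read(S1,B6) ✗  (T4,B3,S1)→read(S1,B3) ✗
Counterexamples (restrictor triples failing the scope): 5.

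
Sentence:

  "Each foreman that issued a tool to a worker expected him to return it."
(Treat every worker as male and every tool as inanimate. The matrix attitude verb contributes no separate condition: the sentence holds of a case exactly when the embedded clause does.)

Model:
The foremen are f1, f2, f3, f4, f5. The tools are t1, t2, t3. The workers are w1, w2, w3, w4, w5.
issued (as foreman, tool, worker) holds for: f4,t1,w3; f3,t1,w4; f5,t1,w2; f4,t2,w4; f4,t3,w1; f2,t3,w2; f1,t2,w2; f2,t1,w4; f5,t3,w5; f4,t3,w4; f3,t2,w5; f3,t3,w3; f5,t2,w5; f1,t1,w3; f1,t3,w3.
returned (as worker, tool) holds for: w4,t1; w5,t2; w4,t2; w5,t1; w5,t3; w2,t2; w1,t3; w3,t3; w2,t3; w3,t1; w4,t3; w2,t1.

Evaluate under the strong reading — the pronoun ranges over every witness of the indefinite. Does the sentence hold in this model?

"him" takes "a worker" as antecedent and "it" takes "a tool"; both are donkey pronouns co-varying with the restrictor.
Strong reading: for every (f,t,w) with issued(f,t,w), returned(w,t).
Restrictor triples: (f1,t1,w3)→returned(w3,t1) ✓  (f1,t2,w2)→returned(w2,t2) ✓  (f1,t3,w3)→returned(w3,t3) ✓  (f2,t1,w4)→returned(w4,t1) ✓  (f2,t3,w2)→returned(w2,t3) ✓  (f3,t1,w4)→returned(w4,t1) ✓  (f3,t2,w5)→returned(w5,t2) ✓  (f3,t3,w3)→returned(w3,t3) ✓  (f4,t1,w3)→returned(w3,t1) ✓  (f4,t2,w4)→returned(w4,t2) ✓  (f4,t3,w1)→returned(w1,t3) ✓  (f4,t3,w4)→returned(w4,t3) ✓  (f5,t1,w2)→returned(w2,t1) ✓  (f5,t2,w5)→returned(w5,t2) ✓  (f5,t3,w5)→returned(w5,t3) ✓
Every restrictor triple satisfies the scope.

True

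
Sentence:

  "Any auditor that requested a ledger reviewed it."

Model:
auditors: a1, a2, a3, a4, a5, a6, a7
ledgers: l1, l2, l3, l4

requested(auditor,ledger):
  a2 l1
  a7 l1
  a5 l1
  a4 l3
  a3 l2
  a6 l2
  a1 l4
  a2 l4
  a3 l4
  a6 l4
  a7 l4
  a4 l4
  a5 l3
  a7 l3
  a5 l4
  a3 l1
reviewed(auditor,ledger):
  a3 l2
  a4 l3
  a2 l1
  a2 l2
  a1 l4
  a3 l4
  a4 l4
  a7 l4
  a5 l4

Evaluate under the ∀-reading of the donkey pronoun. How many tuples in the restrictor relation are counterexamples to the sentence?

8

"it" takes "a ledger" as antecedent — a donkey pronoun bound across the clause boundary.
Strong reading: for every (a,l) with requested(a,l), reviewed(a,l).
Restrictor pairs: (a1,l4) ✓  (a2,l1) ✓  (a2,l4) ✗  (a3,l1) ✗  (a3,l2) ✓  (a3,l4) ✓  (a4,l3) ✓  (a4,l4) ✓  (a5,l1) ✗  (a5,l3) ✗  (a5,l4) ✓  (a6,l2) ✗  (a6,l4) ✗  (a7,l1) ✗  (a7,l3) ✗  (a7,l4) ✓
Counterexamples (restrictor pairs failing the scope): 8.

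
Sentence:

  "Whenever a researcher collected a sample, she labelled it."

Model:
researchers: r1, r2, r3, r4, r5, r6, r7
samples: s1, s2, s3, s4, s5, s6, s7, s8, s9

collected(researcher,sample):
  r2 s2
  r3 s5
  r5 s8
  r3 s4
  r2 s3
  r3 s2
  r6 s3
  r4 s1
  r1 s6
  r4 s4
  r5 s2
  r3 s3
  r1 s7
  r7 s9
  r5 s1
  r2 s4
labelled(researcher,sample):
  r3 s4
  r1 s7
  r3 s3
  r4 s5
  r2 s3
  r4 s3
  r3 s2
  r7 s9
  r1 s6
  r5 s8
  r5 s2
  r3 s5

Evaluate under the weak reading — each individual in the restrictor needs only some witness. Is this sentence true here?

"it" takes "a sample" as antecedent — a donkey pronoun bound across the clause boundary.
Weak reading: every researcher r with some collected-sample has at least one collected-sample s such that labelled(r,s).
Per researcher: r1:✓  r2:✓  r3:✓  r4:✗  r5:✓  r6:✗  r7:✓
r4 has no witness among its collected-samples.

False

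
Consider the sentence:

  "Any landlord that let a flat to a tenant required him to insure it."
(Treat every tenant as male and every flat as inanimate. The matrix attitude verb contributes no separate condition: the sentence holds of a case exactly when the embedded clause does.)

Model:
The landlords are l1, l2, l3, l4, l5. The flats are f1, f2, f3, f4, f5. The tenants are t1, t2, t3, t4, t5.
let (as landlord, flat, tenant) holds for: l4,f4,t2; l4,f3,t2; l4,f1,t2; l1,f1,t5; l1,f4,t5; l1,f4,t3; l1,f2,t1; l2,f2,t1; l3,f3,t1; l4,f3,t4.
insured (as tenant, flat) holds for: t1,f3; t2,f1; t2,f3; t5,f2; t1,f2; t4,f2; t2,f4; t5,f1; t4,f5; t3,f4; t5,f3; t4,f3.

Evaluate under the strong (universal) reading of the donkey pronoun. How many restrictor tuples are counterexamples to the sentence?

1

"him" takes "a tenant" as antecedent and "it" takes "a flat"; both are donkey pronouns co-varying with the restrictor.
Strong reading: for every (l,f,t) with let(l,f,t), insured(t,f).
Restrictor triples: (l1,f1,t5)→insured(t5,f1) ✓  (l1,f2,t1)→insured(t1,f2) ✓  (l1,f4,t3)→insured(t3,f4) ✓  (l1,f4,t5)→insured(t5,f4) ✗  (l2,f2,t1)→insured(t1,f2) ✓  (l3,f3,t1)→insured(t1,f3) ✓  (l4,f1,t2)→insured(t2,f1) ✓  (l4,f3,t2)→insured(t2,f3) ✓  (l4,f3,t4)→insured(t4,f3) ✓  (l4,f4,t2)→insured(t2,f4) ✓
Counterexamples (restrictor triples failing the scope): 1.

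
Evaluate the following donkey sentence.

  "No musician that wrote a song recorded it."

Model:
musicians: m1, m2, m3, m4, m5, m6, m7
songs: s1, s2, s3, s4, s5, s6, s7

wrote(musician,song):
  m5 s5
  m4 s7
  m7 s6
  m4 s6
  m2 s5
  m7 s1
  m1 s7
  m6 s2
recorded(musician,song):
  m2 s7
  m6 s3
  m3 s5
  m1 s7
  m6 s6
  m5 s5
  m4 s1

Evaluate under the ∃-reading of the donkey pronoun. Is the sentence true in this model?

"it" takes "a song" as antecedent — a donkey pronoun bound across the clause boundary.
Truth condition: for no (m,s) with wrote(m,s) does recorded(m,s) hold.
Restrictor pairs — does the scope hold? (m1,s7):holds  (m2,s5):fails  (m4,s6):fails  (m4,s7):fails  (m5,s5):holds  (m6,s2):fails  (m7,s1):fails  (m7,s6):fails
Scope holds for 2 pair(s), so the sentence is false.

False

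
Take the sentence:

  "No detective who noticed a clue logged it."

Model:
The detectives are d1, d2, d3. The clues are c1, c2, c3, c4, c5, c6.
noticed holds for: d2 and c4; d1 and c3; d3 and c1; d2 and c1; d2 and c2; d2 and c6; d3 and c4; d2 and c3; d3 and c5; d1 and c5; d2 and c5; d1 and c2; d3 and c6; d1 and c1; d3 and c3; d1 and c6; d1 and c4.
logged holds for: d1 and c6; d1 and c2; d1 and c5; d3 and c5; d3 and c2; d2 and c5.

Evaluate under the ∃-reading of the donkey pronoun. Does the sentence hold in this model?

False

"it" takes "a clue" as antecedent — a donkey pronoun bound across the clause boundary.
Truth condition: for no (d,c) with noticed(d,c) does logged(d,c) hold.
Restrictor pairs — does the scope hold? (d1,c1):fails  (d1,c2):holds  (d1,c3):fails  (d1,c4):fails  (d1,c5):holds  (d1,c6):holds  (d2,c1):fails  (d2,c2):fails  (d2,c3):fails  (d2,c4):fails  (d2,c5):holds  (d2,c6):fails  (d3,c1):fails  (d3,c3):fails  (d3,c4):fails  (d3,c5):holds  (d3,c6):fails
Scope holds for 5 pair(s), so the sentence is false.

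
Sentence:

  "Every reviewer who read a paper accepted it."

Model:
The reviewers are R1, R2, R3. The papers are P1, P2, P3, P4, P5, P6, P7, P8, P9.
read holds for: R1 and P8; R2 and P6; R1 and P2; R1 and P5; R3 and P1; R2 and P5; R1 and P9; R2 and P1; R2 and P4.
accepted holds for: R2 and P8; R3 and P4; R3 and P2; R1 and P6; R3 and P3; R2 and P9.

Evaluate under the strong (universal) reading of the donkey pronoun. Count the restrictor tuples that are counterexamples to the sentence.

9

"it" takes "a paper" as antecedent — a donkey pronoun bound across the clause boundary.
Strong reading: for every (r,p) with read(r,p), accepted(r,p).
Restrictor pairs: (R1,P2) ✗  (R1,P5) ✗  (R1,P8) ✗  (R1,P9) ✗  (R2,P1) ✗  (R2,P4) ✗  (R2,P5) ✗  (R2,P6) ✗  (R3,P1) ✗
Counterexamples (restrictor pairs failing the scope): 9.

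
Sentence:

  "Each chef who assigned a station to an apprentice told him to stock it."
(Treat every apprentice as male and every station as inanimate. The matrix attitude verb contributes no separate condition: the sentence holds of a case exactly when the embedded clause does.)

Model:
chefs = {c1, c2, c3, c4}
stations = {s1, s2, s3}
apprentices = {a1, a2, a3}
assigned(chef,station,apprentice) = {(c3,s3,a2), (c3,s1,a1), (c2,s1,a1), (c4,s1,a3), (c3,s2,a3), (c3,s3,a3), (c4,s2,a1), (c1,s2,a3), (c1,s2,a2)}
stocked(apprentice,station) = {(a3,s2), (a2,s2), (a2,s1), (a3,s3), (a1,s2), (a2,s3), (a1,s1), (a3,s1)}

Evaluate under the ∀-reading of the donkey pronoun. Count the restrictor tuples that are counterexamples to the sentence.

"him" takes "an apprentice" as antecedent and "it" takes "a station"; both are donkey pronouns co-varying with the restrictor.
Strong reading: for every (c,s,a) with assigned(c,s,a), stocked(a,s).
Restrictor triples: (c1,s2,a2)→stocked(a2,s2) ✓  (c1,s2,a3)→stocked(a3,s2) ✓  (c2,s1,a1)→stocked(a1,s1) ✓  (c3,s1,a1)→stocked(a1,s1) ✓  (c3,s2,a3)→stocked(a3,s2) ✓  (c3,s3,a2)→stocked(a2,s3) ✓  (c3,s3,a3)→stocked(a3,s3) ✓  (c4,s1,a3)→stocked(a3,s1) ✓  (c4,s2,a1)→stocked(a1,s2) ✓
Counterexamples (restrictor triples failing the scope): 0.

0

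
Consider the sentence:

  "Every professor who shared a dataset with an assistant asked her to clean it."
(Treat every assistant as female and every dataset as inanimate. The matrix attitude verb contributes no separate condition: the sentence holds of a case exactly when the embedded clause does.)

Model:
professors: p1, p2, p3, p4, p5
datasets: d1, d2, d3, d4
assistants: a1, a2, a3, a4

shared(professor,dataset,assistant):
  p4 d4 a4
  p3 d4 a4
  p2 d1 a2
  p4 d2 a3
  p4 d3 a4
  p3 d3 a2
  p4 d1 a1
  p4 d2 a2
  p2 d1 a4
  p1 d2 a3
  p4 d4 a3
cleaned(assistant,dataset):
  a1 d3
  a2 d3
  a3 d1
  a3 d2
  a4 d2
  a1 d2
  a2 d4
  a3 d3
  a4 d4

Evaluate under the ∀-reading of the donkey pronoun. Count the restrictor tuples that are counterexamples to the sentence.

"her" takes "an assistant" as antecedent and "it" takes "a dataset"; both are donkey pronouns co-varying with the restrictor.
Strong reading: for every (p,d,a) with shared(p,d,a), cleaned(a,d).
Restrictor triples: (p1,d2,a3)→cleaned(a3,d2) ✓  (p2,d1,a2)→cleaned(a2,d1) ✗  (p2,d1,a4)→cleaned(a4,d1) ✗  (p3,d3,a2)→cleaned(a2,d3) ✓  (p3,d4,a4)→cleaned(a4,d4) ✓  (p4,d1,a1)→cleaned(a1,d1) ✗  (p4,d2,a2)→cleaned(a2,d2) ✗  (p4,d2,a3)→cleaned(a3,d2) ✓  (p4,d3,a4)→cleaned(a4,d3) ✗  (p4,d4,a3)→cleaned(a3,d4) ✗  (p4,d4,a4)→cleaned(a4,d4) ✓
Counterexamples (restrictor triples failing the scope): 6.

6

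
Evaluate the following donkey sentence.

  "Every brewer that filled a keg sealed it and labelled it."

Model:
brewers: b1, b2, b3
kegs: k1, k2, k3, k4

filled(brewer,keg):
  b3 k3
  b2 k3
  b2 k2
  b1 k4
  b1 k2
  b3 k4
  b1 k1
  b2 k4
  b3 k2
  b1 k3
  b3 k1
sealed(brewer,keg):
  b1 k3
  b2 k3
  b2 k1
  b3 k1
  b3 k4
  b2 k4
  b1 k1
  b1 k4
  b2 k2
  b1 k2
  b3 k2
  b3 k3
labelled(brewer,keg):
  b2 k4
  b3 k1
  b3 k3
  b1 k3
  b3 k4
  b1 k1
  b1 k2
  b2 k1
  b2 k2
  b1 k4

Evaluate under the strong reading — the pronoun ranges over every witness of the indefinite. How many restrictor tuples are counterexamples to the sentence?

"it" takes "a keg" as antecedent — a donkey pronoun bound across the clause boundary.
Strong reading: for every (b,k) with filled(b,k), sealed(b,k) ∧ labelled(b,k).
Restrictor pairs: (b1,k1) ✓  (b1,k2) ✓  (b1,k3) ✓  (b1,k4) ✓  (b2,k2) ✓  (b2,k3) ✗  (b2,k4) ✓  (b3,k1) ✓  (b3,k2) ✗  (b3,k3) ✓  (b3,k4) ✓
Counterexamples (restrictor pairs failing the scope): 2.

2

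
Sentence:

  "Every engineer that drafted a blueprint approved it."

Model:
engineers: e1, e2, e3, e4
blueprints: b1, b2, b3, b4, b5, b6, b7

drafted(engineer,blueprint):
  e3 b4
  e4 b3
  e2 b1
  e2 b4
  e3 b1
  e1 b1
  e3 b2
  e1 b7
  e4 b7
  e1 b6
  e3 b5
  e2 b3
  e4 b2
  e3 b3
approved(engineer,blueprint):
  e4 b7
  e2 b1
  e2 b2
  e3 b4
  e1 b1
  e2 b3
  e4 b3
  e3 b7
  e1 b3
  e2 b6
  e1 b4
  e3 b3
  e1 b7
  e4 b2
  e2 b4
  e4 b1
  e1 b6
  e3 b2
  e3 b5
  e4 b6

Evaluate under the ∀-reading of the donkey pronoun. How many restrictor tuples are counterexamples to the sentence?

"it" takes "a blueprint" as antecedent — a donkey pronoun bound across the clause boundary.
Strong reading: for every (e,b) with drafted(e,b), approved(e,b).
Restrictor pairs: (e1,b1) ✓  (e1,b6) ✓  (e1,b7) ✓  (e2,b1) ✓  (e2,b3) ✓  (e2,b4) ✓  (e3,b1) ✗  (e3,b2) ✓  (e3,b3) ✓  (e3,b4) ✓  (e3,b5) ✓  (e4,b2) ✓  (e4,b3) ✓  (e4,b7) ✓
Counterexamples (restrictor pairs failing the scope): 1.

1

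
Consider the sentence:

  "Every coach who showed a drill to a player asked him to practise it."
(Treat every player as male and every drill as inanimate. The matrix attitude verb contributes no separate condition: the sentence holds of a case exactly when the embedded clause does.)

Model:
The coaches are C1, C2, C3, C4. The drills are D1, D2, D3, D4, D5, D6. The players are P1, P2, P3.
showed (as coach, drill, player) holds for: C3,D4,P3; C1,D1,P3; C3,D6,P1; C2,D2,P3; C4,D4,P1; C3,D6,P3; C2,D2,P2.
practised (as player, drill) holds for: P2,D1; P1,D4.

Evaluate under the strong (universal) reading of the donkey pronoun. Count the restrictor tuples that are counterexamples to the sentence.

6

"him" takes "a player" as antecedent and "it" takes "a drill"; both are donkey pronouns co-varying with the restrictor.
Strong reading: for every (c,d,p) with showed(c,d,p), practised(p,d).
Restrictor triples: (C1,D1,P3)→practised(P3,D1) ✗  (C2,D2,P2)→practised(P2,D2) ✗  (C2,D2,P3)→practised(P3,D2) ✗  (C3,D4,P3)→practised(P3,D4) ✗  (C3,D6,P1)→practised(P1,D6) ✗  (C3,D6,P3)→practised(P3,D6) ✗  (C4,D4,P1)→practised(P1,D4) ✓
Counterexamples (restrictor triples failing the scope): 6.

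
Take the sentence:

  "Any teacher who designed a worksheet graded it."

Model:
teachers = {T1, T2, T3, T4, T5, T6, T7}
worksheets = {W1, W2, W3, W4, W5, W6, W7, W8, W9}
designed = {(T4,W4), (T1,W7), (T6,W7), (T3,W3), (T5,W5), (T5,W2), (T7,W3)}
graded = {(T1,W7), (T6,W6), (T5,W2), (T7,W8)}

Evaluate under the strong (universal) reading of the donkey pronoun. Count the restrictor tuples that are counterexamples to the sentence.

5

"it" takes "a worksheet" as antecedent — a donkey pronoun bound across the clause boundary.
Strong reading: for every (t,w) with designed(t,w), graded(t,w).
Restrictor pairs: (T1,W7) ✓  (T3,W3) ✗  (T4,W4) ✗  (T5,W2) ✓  (T5,W5) ✗  (T6,W7) ✗  (T7,W3) ✗
Counterexamples (restrictor pairs failing the scope): 5.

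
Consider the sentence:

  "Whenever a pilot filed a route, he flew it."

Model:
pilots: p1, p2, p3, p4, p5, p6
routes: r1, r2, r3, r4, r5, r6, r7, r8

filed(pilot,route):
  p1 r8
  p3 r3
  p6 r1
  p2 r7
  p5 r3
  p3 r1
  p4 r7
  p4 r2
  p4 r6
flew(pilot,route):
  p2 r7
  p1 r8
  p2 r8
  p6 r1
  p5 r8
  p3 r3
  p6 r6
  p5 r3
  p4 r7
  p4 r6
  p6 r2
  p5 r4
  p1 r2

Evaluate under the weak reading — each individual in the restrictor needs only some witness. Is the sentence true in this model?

"it" takes "a route" as antecedent — a donkey pronoun bound across the clause boundary.
Weak reading: every pilot p with some filed-route has at least one filed-route r such that flew(p,r).
Per pilot: p1:✓  p2:✓  p3:✓  p4:✓  p5:✓  p6:✓
Every pilot in the restrictor has a witness.

True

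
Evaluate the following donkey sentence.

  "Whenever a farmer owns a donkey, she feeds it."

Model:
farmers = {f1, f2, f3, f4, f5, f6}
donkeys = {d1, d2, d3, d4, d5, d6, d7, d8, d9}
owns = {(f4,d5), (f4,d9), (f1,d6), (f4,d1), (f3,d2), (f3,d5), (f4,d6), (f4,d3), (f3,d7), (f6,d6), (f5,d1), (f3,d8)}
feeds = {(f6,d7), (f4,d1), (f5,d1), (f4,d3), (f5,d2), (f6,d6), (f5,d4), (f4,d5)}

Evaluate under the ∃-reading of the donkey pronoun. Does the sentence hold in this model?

False

"it" takes "a donkey" as antecedent — a donkey pronoun bound across the clause boundary.
Weak reading: every farmer f with some owns-donkey has at least one owns-donkey d such that feeds(f,d).
Per farmer: f1:✗  f3:✗  f4:✓  f5:✓  f6:✓
f1 has no witness among its owns-donkeys.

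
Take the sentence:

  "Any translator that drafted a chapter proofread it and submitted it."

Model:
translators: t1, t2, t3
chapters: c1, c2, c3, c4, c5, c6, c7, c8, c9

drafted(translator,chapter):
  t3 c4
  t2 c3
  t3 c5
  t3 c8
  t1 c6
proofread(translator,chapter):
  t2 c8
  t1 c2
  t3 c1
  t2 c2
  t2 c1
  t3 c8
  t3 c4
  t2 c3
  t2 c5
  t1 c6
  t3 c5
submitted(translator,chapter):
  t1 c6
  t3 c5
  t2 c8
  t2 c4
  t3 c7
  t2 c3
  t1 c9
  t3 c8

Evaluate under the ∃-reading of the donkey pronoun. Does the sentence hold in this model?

True

"it" takes "a chapter" as antecedent — a donkey pronoun bound across the clause boundary.
Weak reading: every translator t with some drafted-chapter has at least one drafted-chapter c such that proofread(t,c) ∧ submitted(t,c).
Per translator: t1:✓  t2:✓  t3:✓
Every translator in the restrictor has a witness.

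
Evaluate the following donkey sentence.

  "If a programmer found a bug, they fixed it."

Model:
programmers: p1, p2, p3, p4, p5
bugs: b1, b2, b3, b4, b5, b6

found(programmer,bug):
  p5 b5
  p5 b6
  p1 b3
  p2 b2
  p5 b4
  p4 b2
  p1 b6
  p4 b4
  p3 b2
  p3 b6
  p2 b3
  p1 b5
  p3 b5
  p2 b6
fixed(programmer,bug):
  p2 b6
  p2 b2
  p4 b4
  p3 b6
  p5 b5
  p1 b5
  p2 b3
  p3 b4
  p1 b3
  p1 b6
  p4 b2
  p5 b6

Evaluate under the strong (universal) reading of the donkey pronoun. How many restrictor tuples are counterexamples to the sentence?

"it" takes "a bug" as antecedent — a donkey pronoun bound across the clause boundary.
Strong reading: for every (p,b) with found(p,b), fixed(p,b).
Restrictor pairs: (p1,b3) ✓  (p1,b5) ✓  (p1,b6) ✓  (p2,b2) ✓  (p2,b3) ✓  (p2,b6) ✓  (p3,b2) ✗  (p3,b5) ✗  (p3,b6) ✓  (p4,b2) ✓  (p4,b4) ✓  (p5,b4) ✗  (p5,b5) ✓  (p5,b6) ✓
Counterexamples (restrictor pairs failing the scope): 3.

3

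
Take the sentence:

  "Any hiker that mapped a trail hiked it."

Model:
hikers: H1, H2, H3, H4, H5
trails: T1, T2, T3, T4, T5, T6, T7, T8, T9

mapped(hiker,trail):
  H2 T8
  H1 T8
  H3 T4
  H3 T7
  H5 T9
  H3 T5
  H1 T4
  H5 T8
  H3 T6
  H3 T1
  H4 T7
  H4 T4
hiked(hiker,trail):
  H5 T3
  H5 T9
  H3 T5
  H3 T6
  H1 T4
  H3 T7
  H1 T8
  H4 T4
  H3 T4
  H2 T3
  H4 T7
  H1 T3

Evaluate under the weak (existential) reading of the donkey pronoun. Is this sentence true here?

False

"it" takes "a trail" as antecedent — a donkey pronoun bound across the clause boundary.
Weak reading: every hiker h with some mapped-trail has at least one mapped-trail t such that hiked(h,t).
Per hiker: H1:✓  H2:✗  H3:✓  H4:✓  H5:✓
H2 has no witness among its mapped-trails.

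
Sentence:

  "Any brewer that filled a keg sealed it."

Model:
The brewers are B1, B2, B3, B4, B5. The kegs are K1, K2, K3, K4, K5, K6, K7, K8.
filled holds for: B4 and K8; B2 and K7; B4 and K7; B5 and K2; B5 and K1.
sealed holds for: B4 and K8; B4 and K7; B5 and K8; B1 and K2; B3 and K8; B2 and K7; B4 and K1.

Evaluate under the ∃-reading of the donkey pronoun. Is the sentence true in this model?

False

"it" takes "a keg" as antecedent — a donkey pronoun bound across the clause boundary.
Weak reading: every brewer b with some filled-keg has at least one filled-keg k such that sealed(b,k).
Per brewer: B2:✓  B4:✓  B5:✗
B5 has no witness among its filled-kegs.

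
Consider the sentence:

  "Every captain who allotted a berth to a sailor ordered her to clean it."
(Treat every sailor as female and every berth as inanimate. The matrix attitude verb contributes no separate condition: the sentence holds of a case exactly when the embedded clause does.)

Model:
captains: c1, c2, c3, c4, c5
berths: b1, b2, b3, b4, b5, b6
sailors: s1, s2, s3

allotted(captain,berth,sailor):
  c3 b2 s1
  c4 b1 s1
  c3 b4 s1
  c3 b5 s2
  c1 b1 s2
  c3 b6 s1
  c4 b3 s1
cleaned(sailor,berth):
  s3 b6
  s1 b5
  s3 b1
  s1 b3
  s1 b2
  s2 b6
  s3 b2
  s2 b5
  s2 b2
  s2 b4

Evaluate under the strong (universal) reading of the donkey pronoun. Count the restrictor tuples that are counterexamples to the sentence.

"her" takes "a sailor" as antecedent and "it" takes "a berth"; both are donkey pronouns co-varying with the restrictor.
Strong reading: for every (c,b,s) with allotted(c,b,s), cleaned(s,b).
Restrictor triples: (c1,b1,s2)→cleaned(s2,b1) ✗  (c3,b2,s1)→cleaned(s1,b2) ✓  (c3,b4,s1)→cleaned(s1,b4) ✗  (c3,b5,s2)→cleaned(s2,b5) ✓  (c3,b6,s1)→cleaned(s1,b6) ✗  (c4,b1,s1)→cleaned(s1,b1) ✗  (c4,b3,s1)→cleaned(s1,b3) ✓
Counterexamples (restrictor triples failing the scope): 4.

4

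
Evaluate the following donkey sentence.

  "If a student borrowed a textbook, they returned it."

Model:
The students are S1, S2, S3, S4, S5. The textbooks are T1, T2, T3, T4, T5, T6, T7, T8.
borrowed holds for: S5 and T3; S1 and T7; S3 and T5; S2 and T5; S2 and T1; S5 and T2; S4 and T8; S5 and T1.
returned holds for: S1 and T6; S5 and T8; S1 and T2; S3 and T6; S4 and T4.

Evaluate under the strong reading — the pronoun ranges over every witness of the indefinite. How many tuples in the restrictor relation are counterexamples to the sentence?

"it" takes "a textbook" as antecedent — a donkey pronoun bound across the clause boundary.
Strong reading: for every (s,t) with borrowed(s,t), returned(s,t).
Restrictor pairs: (S1,T7) ✗  (S2,T1) ✗  (S2,T5) ✗  (S3,T5) ✗  (S4,T8) ✗  (S5,T1) ✗  (S5,T2) ✗  (S5,T3) ✗
Counterexamples (restrictor pairs failing the scope): 8.

8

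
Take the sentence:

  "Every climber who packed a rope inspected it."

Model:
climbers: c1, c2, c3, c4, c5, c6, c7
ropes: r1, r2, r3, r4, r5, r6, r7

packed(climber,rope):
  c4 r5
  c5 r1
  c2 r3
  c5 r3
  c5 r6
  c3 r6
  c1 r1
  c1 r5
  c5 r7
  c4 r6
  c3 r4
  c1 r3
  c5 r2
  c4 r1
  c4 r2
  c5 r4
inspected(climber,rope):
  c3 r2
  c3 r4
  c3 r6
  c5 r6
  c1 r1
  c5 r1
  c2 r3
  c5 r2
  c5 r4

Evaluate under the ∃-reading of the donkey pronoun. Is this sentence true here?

"it" takes "a rope" as antecedent — a donkey pronoun bound across the clause boundary.
Weak reading: every climber c with some packed-rope has at least one packed-rope r such that inspected(c,r).
Per climber: c1:✓  c2:✓  c3:✓  c4:✗  c5:✓
c4 has no witness among its packed-ropes.

False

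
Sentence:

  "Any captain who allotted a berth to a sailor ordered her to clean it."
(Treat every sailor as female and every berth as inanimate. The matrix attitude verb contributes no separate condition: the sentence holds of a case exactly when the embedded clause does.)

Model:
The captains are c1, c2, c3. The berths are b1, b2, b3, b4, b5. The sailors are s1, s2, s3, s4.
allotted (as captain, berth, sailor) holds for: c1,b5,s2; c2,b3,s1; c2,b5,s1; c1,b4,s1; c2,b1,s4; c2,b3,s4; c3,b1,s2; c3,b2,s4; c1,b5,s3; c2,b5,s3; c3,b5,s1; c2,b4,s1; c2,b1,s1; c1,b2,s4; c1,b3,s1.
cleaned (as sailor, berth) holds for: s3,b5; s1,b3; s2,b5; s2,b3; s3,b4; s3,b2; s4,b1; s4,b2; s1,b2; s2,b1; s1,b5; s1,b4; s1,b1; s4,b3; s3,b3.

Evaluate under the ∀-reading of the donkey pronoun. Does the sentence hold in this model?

"her" takes "a sailor" as antecedent and "it" takes "a berth"; both are donkey pronouns co-varying with the restrictor.
Strong reading: for every (c,b,s) with allotted(c,b,s), cleaned(s,b).
Restrictor triples: (c1,b2,s4)→cleaned(s4,b2) ✓  (c1,b3,s1)→cleaned(s1,b3) ✓  (c1,b4,s1)→cleaned(s1,b4) ✓  (c1,b5,s2)→cleaned(s2,b5) ✓  (c1,b5,s3)→cleaned(s3,b5) ✓  (c2,b1,s1)→cleaned(s1,b1) ✓  (c2,b1,s4)→cleaned(s4,b1) ✓  (c2,b3,s1)→cleaned(s1,b3) ✓  (c2,b3,s4)→cleaned(s4,b3) ✓  (c2,b4,s1)→cleaned(s1,b4) ✓  (c2,b5,s1)→cleaned(s1,b5) ✓  (c2,b5,s3)→cleaned(s3,b5) ✓  (c3,b1,s2)→cleaned(s2,b1) ✓  (c3,b2,s4)→cleaned(s4,b2) ✓  (c3,b5,s1)→cleaned(s1,b5) ✓
Every restrictor triple satisfies the scope.

True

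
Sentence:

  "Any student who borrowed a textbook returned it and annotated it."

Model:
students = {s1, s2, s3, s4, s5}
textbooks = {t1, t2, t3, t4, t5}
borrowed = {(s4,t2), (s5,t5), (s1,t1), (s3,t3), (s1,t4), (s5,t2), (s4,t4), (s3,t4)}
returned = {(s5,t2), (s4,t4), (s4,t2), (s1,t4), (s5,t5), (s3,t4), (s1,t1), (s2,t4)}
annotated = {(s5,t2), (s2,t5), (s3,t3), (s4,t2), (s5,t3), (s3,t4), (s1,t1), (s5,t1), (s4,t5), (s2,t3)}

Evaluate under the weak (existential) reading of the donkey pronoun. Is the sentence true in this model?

True

"it" takes "a textbook" as antecedent — a donkey pronoun bound across the clause boundary.
Weak reading: every student s with some borrowed-textbook has at least one borrowed-textbook t such that returned(s,t) ∧ annotated(s,t).
Per student: s1:✓  s3:✓  s4:✓  s5:✓
Every student in the restrictor has a witness.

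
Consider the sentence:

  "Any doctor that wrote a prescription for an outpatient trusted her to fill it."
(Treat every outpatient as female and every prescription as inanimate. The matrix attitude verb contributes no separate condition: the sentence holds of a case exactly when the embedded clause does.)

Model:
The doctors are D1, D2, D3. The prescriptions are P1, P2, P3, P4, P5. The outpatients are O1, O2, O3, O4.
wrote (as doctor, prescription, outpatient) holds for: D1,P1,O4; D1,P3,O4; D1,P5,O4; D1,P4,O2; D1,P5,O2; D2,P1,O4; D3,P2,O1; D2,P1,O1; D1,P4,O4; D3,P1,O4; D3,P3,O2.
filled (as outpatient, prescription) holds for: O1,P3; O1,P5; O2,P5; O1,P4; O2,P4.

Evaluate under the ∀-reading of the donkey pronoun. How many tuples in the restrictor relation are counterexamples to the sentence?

9

"her" takes "an outpatient" as antecedent and "it" takes "a prescription"; both are donkey pronouns co-varying with the restrictor.
Strong reading: for every (d,p,o) with wrote(d,p,o), filled(o,p).
Restrictor triples: (D1,P1,O4)→filled(O4,P1) ✗  (D1,P3,O4)→filled(O4,P3) ✗  (D1,P4,O2)→filled(O2,P4) ✓  (D1,P4,O4)→filled(O4,P4) ✗  (D1,P5,O2)→filled(O2,P5) ✓  (D1,P5,O4)→filled(O4,P5) ✗  (D2,P1,O1)→filled(O1,P1) ✗  (D2,P1,O4)→filled(O4,P1) ✗  (D3,P1,O4)→filled(O4,P1) ✗  (D3,P2,O1)→filled(O1,P2) ✗  (D3,P3,O2)→filled(O2,P3) ✗
Counterexamples (restrictor triples failing the scope): 9.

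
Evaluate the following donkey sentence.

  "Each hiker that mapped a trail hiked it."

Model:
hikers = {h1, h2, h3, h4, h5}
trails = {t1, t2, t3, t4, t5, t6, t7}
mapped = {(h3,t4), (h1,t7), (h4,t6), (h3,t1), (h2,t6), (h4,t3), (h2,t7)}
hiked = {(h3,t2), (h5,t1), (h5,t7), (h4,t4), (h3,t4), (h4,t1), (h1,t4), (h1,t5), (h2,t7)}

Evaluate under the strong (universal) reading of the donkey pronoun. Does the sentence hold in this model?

False

"it" takes "a trail" as antecedent — a donkey pronoun bound across the clause boundary.
Strong reading: for every (h,t) with mapped(h,t), hiked(h,t).
Restrictor pairs: (h1,t7) ✗  (h2,t6) ✗  (h2,t7) ✓  (h3,t1) ✗  (h3,t4) ✓  (h4,t3) ✗  (h4,t6) ✗
Counterexample: (h1,t7) is in mapped but fails the scope.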